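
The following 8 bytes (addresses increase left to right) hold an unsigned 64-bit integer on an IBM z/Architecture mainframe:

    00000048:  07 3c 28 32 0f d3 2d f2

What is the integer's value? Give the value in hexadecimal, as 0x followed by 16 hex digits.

Big-endian stores the most-significant byte at the lowest address.
The bytes are already most-significant first: 0x073C28320FD32DF2.

0x073C28320FD32DF2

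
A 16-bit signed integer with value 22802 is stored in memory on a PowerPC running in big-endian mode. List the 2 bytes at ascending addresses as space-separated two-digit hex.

22802 in hexadecimal, padded to 16 bits, is 0x5912.
Split into bytes (most-significant first): 59 12.
Big-endian stores the most-significant byte at the lowest address.
So the memory order matches the most-significant-first order: 59 12.

59 12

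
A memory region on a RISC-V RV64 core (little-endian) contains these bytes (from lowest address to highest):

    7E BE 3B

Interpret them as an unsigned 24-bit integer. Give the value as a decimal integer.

3915390

Little-endian: lowest address holds the least-significant byte.
Reassemble most-significant byte first: 3B BE 7E → 0x3BBE7E.
0x3BBE7E = 3915390.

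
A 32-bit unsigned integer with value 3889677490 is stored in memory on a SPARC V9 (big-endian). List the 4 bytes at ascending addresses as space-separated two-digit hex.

3889677490 in hexadecimal, padded to 32 bits, is 0xE7D7C4B2.
Split into bytes (most-significant first): E7 D7 C4 B2.
Big-endian stores the most-significant byte at the lowest address.
So the memory order matches the most-significant-first order: E7 D7 C4 B2.

E7 D7 C4 B2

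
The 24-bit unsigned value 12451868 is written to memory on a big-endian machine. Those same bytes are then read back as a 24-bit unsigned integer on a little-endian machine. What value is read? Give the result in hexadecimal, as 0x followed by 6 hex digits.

0x1C00BE

12451868 in 24-bit hexadecimal is 0xBE001C.
Stored big-endian, the bytes at ascending addresses are BE 00 1C.
Read back as little-endian, the first byte is least significant, giving 0x1C00BE.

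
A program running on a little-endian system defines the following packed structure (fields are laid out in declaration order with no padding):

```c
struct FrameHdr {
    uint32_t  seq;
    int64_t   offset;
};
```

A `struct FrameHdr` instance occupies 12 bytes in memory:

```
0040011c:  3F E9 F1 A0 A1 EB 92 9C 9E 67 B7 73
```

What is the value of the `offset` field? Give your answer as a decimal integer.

`offset` follows `seq` (4 bytes), so it starts at byte offset 4 and occupies 8 bytes.
Bytes at offsets 4..11: A1 EB 92 9C 9E 67 B7 73.
Little-endian stores the least-significant byte at the lowest address.
Reassemble most-significant byte first: 73 B7 67 9E 9C 92 EB A1 → 0x73B7679E9C92EBA1.
0x73B7679E9C92EBA1 = 8338247166029130657.

8338247166029130657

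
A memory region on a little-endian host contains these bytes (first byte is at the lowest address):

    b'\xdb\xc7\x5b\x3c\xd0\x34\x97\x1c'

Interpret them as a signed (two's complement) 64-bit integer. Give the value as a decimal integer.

Little-endian stores the least-significant byte at the lowest address.
Reassemble most-significant byte first: 1C 97 34 D0 3C 5B C7 DB → 0x1C9734D03C5BC7DB.
0x1C9734D03C5BC7DB = 2060173423515781083.

2060173423515781083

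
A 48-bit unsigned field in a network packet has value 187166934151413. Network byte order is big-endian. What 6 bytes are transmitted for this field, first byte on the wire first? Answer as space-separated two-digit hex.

AA 3A 32 9F B0 F5

187166934151413 in hexadecimal, padded to 48 bits, is 0xAA3A329FB0F5.
Split into bytes (most-significant first): AA 3A 32 9F B0 F5.
In big-endian order the high byte comes first in memory.
So the memory order matches the most-significant-first order: AA 3A 32 9F B0 F5.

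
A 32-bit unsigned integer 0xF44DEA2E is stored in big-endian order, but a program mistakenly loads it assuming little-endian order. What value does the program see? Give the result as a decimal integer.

Stored big-endian, the bytes at ascending addresses are F4 4D EA 2E.
Read back as little-endian, the first byte is least significant, giving 0x2EEA4DF4.
0x2EEA4DF4 = 787107316.

787107316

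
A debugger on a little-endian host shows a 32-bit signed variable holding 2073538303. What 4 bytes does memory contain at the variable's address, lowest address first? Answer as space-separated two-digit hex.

2073538303 in hexadecimal, padded to 32 bits, is 0x7B97AEFF.
Split into bytes (most-significant first): 7B 97 AE FF.
In little-endian order the low byte comes first in memory.
So at ascending addresses the bytes are FF AE 97 7B.

FF AE 97 7B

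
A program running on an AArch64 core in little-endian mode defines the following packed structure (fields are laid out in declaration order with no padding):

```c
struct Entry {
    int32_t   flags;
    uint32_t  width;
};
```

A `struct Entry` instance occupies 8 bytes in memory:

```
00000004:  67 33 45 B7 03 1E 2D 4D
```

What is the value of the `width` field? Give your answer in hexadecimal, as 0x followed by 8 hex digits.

`width` follows `flags` (4 bytes), so it starts at byte offset 4 and occupies 4 bytes.
Bytes at offsets 4..7: 03 1E 2D 4D.
Little-endian stores the least-significant byte at the lowest address.
Reassemble most-significant byte first: 4D 2D 1E 03 → 0x4D2D1E03.

0x4D2D1E03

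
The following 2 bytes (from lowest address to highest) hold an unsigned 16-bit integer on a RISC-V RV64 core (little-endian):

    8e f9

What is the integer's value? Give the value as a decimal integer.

63886

In little-endian order the low byte comes first in memory.
Reassemble most-significant byte first: F9 8E → 0xF98E.
0xF98E = 63886.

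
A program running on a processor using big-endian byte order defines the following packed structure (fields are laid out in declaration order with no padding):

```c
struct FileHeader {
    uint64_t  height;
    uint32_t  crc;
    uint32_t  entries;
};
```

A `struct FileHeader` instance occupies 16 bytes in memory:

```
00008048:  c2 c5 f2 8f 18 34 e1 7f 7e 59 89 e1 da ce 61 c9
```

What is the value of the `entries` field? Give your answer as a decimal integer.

3670958537

`entries` follows `height` (8 B), `crc` (4 B), so it starts at offset 8 + 4 = 12 and occupies 4 bytes.
Bytes at offsets 12..15: DA CE 61 C9.
Big-endian: lowest address holds the most-significant byte.
The bytes are already most-significant first: 0xDACE61C9.
0xDACE61C9 = 3670958537.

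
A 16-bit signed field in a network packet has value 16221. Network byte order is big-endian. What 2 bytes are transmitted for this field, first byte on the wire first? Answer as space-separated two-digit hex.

16221 in hexadecimal, padded to 16 bits, is 0x3F5D.
Split into bytes (most-significant first): 3F 5D.
Big-endian stores the most-significant byte at the lowest address.
So the memory order matches the most-significant-first order: 3F 5D.

3F 5D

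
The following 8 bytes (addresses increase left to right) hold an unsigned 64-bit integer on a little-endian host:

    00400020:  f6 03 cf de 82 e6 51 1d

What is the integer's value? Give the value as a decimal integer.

2112723149971719158

Little-endian stores the least-significant byte at the lowest address.
Reassemble most-significant byte first: 1D 51 E6 82 DE CF 03 F6 → 0x1D51E682DECF03F6.
0x1D51E682DECF03F6 = 2112723149971719158.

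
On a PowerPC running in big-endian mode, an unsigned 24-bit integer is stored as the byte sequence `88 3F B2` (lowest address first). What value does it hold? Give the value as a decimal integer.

8929202

Big-endian: lowest address holds the most-significant byte.
The bytes are already most-significant first: 0x883FB2.
0x883FB2 = 8929202.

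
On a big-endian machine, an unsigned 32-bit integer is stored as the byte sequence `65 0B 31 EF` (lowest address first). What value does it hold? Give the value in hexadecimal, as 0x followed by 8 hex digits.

0x650B31EF

Big-endian stores the most-significant byte at the lowest address.
The bytes are already most-significant first: 0x650B31EF.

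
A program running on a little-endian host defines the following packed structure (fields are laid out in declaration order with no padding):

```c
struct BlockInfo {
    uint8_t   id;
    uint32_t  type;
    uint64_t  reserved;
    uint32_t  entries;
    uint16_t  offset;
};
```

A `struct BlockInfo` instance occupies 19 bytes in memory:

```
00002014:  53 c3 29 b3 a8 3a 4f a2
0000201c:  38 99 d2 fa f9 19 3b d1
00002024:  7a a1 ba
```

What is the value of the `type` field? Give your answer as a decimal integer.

`type` follows `id` (1 byte), so it starts at byte offset 1 and occupies 4 bytes.
Bytes at offsets 1..4: C3 29 B3 A8.
In little-endian order the low byte comes first in memory.
Reassemble most-significant byte first: A8 B3 29 C3 → 0xA8B329C3.
0xA8B329C3 = 2830313923.

2830313923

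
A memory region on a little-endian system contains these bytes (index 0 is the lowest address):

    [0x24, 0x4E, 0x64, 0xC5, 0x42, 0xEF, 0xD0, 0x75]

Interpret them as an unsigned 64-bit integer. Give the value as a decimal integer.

8489548367651950116

Little-endian: lowest address holds the least-significant byte.
Reassemble most-significant byte first: 75 D0 EF 42 C5 64 4E 24 → 0x75D0EF42C5644E24.
0x75D0EF42C5644E24 = 8489548367651950116.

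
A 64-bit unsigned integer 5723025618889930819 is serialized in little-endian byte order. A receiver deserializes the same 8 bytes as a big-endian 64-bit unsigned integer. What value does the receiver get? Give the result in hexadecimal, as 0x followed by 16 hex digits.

0x43F8647E7A456C4F

5723025618889930819 in 64-bit hexadecimal is 0x4F6C457A7E64F843.
Stored little-endian, the bytes at ascending addresses are 43 F8 64 7E 7A 45 6C 4F.
Read back as big-endian, the last byte is least significant, giving 0x43F8647E7A456C4F.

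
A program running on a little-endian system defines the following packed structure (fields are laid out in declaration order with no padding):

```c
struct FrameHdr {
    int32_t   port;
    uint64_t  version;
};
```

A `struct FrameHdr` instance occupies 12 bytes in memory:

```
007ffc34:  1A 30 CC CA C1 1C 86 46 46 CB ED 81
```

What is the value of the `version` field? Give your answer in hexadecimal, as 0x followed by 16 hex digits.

0x81EDCB4646861CC1

`version` follows `port` (4 bytes), so it starts at byte offset 4 and occupies 8 bytes.
Bytes at offsets 4..11: C1 1C 86 46 46 CB ED 81.
In little-endian order the low byte comes first in memory.
Reassemble most-significant byte first: 81 ED CB 46 46 86 1C C1 → 0x81EDCB4646861CC1.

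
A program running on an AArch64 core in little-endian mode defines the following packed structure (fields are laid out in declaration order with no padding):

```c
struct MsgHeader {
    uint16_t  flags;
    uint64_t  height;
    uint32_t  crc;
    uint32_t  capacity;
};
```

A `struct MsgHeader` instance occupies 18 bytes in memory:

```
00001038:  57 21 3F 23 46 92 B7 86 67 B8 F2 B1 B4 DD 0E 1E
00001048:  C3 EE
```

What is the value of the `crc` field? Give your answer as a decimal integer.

3719606770

`crc` follows `flags` (2 B), `height` (8 B), so it starts at offset 2 + 8 = 10 and occupies 4 bytes.
Bytes at offsets 10..13: F2 B1 B4 DD.
In little-endian order the low byte comes first in memory.
Reassemble most-significant byte first: DD B4 B1 F2 → 0xDDB4B1F2.
0xDDB4B1F2 = 3719606770.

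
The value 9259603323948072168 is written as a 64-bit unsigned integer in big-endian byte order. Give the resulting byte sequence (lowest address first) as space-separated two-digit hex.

9259603323948072168 in hexadecimal, padded to 64 bits, is 0x8080B829E4F37CE8.
Split into bytes (most-significant first): 80 80 B8 29 E4 F3 7C E8.
In big-endian order the high byte comes first in memory.
So the memory order matches the most-significant-first order: 80 80 B8 29 E4 F3 7C E8.

80 80 B8 29 E4 F3 7C E8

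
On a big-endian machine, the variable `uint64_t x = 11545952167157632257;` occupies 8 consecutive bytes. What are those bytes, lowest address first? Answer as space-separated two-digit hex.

A0 3B 76 52 AD 15 0D 01

11545952167157632257 in hexadecimal, padded to 64 bits, is 0xA03B7652AD150D01.
Split into bytes (most-significant first): A0 3B 76 52 AD 15 0D 01.
Big-endian: lowest address holds the most-significant byte.
So the memory order matches the most-significant-first order: A0 3B 76 52 AD 15 0D 01.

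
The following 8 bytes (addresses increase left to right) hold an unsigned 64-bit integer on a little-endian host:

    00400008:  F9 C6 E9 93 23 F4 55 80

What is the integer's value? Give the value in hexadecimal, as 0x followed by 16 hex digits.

Little-endian stores the least-significant byte at the lowest address.
Reassemble most-significant byte first: 80 55 F4 23 93 E9 C6 F9 → 0x8055F42393E9C6F9.

0x8055F42393E9C6F9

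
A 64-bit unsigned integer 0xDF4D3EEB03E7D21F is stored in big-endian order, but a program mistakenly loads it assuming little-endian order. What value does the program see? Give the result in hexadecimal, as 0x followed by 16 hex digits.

Stored big-endian, the bytes at ascending addresses are DF 4D 3E EB 03 E7 D2 1F.
Read back as little-endian, the first byte is least significant, giving 0x1FD2E703EB3E4DDF.

0x1FD2E703EB3E4DDF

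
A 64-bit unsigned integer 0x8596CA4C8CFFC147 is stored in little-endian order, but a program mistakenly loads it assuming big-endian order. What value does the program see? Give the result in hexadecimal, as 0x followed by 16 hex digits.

0x47C1FF8C4CCA9685

Stored little-endian, the bytes at ascending addresses are 47 C1 FF 8C 4C CA 96 85.
Read back as big-endian, the last byte is least significant, giving 0x47C1FF8C4CCA9685.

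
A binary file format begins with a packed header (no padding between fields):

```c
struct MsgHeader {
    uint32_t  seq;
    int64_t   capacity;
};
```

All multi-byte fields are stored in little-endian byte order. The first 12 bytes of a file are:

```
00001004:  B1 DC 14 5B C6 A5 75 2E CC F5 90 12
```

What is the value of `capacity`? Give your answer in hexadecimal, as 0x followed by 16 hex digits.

`capacity` follows `seq` (4 bytes), so it starts at byte offset 4 and occupies 8 bytes.
Bytes at offsets 4..11: C6 A5 75 2E CC F5 90 12.
Little-endian: lowest address holds the least-significant byte.
Reassemble most-significant byte first: 12 90 F5 CC 2E 75 A5 C6 → 0x1290F5CC2E75A5C6.

0x1290F5CC2E75A5C6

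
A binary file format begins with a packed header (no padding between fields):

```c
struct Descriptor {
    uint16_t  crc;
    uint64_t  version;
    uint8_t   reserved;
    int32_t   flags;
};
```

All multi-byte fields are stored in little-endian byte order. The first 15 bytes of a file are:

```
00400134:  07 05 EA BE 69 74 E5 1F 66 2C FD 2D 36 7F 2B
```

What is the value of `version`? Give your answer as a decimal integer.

`version` follows `crc` (2 bytes), so it starts at byte offset 2 and occupies 8 bytes.
Bytes at offsets 2..9: EA BE 69 74 E5 1F 66 2C.
Little-endian stores the least-significant byte at the lowest address.
Reassemble most-significant byte first: 2C 66 1F E5 74 69 BE EA → 0x2C661FE57469BEEA.
0x2C661FE57469BEEA = 3199279655654375146.

3199279655654375146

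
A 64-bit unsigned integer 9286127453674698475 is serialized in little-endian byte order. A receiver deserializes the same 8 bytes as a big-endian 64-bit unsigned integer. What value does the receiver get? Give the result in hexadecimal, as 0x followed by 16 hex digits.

0xEB764817B8F3DE80

9286127453674698475 in 64-bit hexadecimal is 0x80DEF3B8174876EB.
Stored little-endian, the bytes at ascending addresses are EB 76 48 17 B8 F3 DE 80.
Read back as big-endian, the last byte is least significant, giving 0xEB764817B8F3DE80.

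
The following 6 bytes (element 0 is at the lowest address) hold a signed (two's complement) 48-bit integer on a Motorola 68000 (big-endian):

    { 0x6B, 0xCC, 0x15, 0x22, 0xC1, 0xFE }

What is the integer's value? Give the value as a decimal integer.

Big-endian: lowest address holds the most-significant byte.
The bytes are already most-significant first: 0x6BCC1522C1FE.
0x6BCC1522C1FE = 118524272099838.

118524272099838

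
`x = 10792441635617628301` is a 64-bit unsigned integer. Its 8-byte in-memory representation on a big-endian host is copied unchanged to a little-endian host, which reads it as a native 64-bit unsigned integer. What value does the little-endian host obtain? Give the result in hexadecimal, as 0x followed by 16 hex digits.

10792441635617628301 in 64-bit hexadecimal is 0x95C6747C9E1FE08D.
Stored big-endian, the bytes at ascending addresses are 95 C6 74 7C 9E 1F E0 8D.
Read back as little-endian, the first byte is least significant, giving 0x8DE01F9E7C74C695.

0x8DE01F9E7C74C695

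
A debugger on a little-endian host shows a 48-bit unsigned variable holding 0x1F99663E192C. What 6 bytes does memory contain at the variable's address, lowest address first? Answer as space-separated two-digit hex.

2C 19 3E 66 99 1F

Split into bytes (most-significant first): 1F 99 66 3E 19 2C.
Little-endian stores the least-significant byte at the lowest address.
So at ascending addresses the bytes are 2C 19 3E 66 99 1F.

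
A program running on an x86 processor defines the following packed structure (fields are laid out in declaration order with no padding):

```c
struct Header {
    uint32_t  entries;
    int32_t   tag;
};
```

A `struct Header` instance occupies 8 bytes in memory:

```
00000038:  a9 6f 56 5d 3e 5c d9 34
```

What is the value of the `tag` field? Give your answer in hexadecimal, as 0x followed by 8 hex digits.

`tag` follows `entries` (4 bytes), so it starts at byte offset 4 and occupies 4 bytes.
Bytes at offsets 4..7: 3E 5C D9 34.
Little-endian stores the least-significant byte at the lowest address.
Reassemble most-significant byte first: 34 D9 5C 3E → 0x34D95C3E.

0x34D95C3E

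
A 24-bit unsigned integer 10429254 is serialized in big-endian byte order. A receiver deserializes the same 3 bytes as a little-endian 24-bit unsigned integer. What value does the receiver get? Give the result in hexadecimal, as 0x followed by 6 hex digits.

0x46239F

10429254 in 24-bit hexadecimal is 0x9F2346.
Stored big-endian, the bytes at ascending addresses are 9F 23 46.
Read back as little-endian, the first byte is least significant, giving 0x46239F.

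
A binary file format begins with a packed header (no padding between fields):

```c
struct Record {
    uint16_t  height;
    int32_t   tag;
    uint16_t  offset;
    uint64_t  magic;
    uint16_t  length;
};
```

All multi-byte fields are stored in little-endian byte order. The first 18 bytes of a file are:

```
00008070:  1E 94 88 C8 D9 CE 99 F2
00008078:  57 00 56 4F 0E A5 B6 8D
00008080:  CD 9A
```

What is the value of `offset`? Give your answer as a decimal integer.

`offset` follows `height` (2 B), `tag` (4 B), so it starts at offset 2 + 4 = 6 and occupies 2 bytes.
Bytes at offsets 6..7: 99 F2.
In little-endian order the low byte comes first in memory.
Reassemble most-significant byte first: F2 99 → 0xF299.
0xF299 = 62105.

62105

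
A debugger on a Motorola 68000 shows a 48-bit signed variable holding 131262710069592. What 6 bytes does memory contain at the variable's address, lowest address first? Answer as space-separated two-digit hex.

77 61 FB 34 B9 58

131262710069592 in hexadecimal, padded to 48 bits, is 0x7761FB34B958.
Split into bytes (most-significant first): 77 61 FB 34 B9 58.
In big-endian order the high byte comes first in memory.
So the memory order matches the most-significant-first order: 77 61 FB 34 B9 58.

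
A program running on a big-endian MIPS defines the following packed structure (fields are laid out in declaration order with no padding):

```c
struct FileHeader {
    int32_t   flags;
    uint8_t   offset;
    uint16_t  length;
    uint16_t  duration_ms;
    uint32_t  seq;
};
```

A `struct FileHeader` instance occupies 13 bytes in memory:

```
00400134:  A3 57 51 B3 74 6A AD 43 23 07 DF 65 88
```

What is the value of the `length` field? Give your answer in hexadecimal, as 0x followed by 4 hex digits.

`length` follows `flags` (4 B), `offset` (1 B), so it starts at offset 4 + 1 = 5 and occupies 2 bytes.
Bytes at offsets 5..6: 6A AD.
In big-endian order the high byte comes first in memory.
The bytes are already most-significant first: 0x6AAD.

0x6AAD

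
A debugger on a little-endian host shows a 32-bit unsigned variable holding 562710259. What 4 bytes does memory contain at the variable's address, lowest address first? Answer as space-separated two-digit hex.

F3 46 8A 21

562710259 in hexadecimal, padded to 32 bits, is 0x218A46F3.
Split into bytes (most-significant first): 21 8A 46 F3.
Little-endian stores the least-significant byte at the lowest address.
So at ascending addresses the bytes are F3 46 8A 21.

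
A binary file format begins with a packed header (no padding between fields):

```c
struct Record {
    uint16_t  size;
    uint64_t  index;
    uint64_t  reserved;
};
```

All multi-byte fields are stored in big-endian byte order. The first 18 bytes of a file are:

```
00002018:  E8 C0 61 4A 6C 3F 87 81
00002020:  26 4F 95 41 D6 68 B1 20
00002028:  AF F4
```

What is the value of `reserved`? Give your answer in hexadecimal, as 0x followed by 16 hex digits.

`reserved` follows `size` (2 B), `index` (8 B), so it starts at offset 2 + 8 = 10 and occupies 8 bytes.
Bytes at offsets 10..17: 95 41 D6 68 B1 20 AF F4.
In big-endian order the high byte comes first in memory.
The bytes are already most-significant first: 0x9541D668B120AFF4.

0x9541D668B120AFF4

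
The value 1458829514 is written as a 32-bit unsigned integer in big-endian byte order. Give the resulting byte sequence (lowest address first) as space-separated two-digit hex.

56 F3 F8 CA

1458829514 in hexadecimal, padded to 32 bits, is 0x56F3F8CA.
Split into bytes (most-significant first): 56 F3 F8 CA.
Big-endian stores the most-significant byte at the lowest address.
So the memory order matches the most-significant-first order: 56 F3 F8 CA.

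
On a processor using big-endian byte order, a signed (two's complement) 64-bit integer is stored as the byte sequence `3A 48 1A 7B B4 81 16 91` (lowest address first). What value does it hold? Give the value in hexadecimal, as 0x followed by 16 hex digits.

0x3A481A7BB4811691

Big-endian stores the most-significant byte at the lowest address.
The bytes are already most-significant first: 0x3A481A7BB4811691.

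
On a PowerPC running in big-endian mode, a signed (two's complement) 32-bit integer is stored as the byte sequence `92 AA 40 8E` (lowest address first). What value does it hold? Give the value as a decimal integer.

Big-endian stores the most-significant byte at the lowest address.
The bytes are already most-significant first: 0x92AA408E.
Top bit is set, so as a signed 32-bit value this is 0x92AA408E − 2^32 = -1834336114.

-1834336114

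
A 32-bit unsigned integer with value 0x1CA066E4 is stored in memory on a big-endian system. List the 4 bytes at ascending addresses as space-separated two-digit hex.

Split into bytes (most-significant first): 1C A0 66 E4.
In big-endian order the high byte comes first in memory.
So the memory order matches the most-significant-first order: 1C A0 66 E4.

1C A0 66 E4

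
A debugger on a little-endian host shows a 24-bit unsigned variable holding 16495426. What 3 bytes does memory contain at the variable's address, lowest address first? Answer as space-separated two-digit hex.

42 B3 FB

16495426 in hexadecimal, padded to 24 bits, is 0xFBB342.
Split into bytes (most-significant first): FB B3 42.
Little-endian: lowest address holds the least-significant byte.
So at ascending addresses the bytes are 42 B3 FB.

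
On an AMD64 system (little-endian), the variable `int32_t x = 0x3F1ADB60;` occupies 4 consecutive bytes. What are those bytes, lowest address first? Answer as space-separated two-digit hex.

60 DB 1A 3F

Split into bytes (most-significant first): 3F 1A DB 60.
Little-endian stores the least-significant byte at the lowest address.
So at ascending addresses the bytes are 60 DB 1A 3F.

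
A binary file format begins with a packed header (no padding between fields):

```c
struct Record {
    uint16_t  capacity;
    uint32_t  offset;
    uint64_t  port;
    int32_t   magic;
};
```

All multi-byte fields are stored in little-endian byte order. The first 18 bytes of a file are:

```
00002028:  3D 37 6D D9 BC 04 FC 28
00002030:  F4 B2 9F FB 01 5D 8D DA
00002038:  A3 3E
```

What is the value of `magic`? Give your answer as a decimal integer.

1050925709

`magic` follows `capacity` (2 B), `offset` (4 B), `port` (8 B), so it starts at offset 2 + 4 + 8 = 14 and occupies 4 bytes.
Bytes at offsets 14..17: 8D DA A3 3E.
In little-endian order the low byte comes first in memory.
Reassemble most-significant byte first: 3E A3 DA 8D → 0x3EA3DA8D.
0x3EA3DA8D = 1050925709.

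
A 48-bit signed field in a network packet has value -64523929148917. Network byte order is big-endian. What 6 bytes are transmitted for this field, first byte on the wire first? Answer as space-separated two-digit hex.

Two's complement of -64523929148917 in 48 bits: 64523929148917 = 0x3AAF25E05DF5; invert → 0xC550DA1FA20A; add 1 → 0xC550DA1FA20B.
Split into bytes (most-significant first): C5 50 DA 1F A2 0B.
In big-endian order the high byte comes first in memory.
So the memory order matches the most-significant-first order: C5 50 DA 1F A2 0B.

C5 50 DA 1F A2 0B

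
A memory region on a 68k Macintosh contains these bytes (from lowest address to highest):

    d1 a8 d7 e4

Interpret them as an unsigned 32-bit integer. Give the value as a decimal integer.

In big-endian order the high byte comes first in memory.
The bytes are already most-significant first: 0xD1A8D7E4.
0xD1A8D7E4 = 3517503460.

3517503460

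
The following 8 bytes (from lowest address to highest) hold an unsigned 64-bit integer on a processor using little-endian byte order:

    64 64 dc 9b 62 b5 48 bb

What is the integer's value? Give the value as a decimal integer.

Little-endian stores the least-significant byte at the lowest address.
Reassemble most-significant byte first: BB 48 B5 62 9B DC 64 64 → 0xBB48B5629BDC6464.
0xBB48B5629BDC6464 = 13495235718542025828.

13495235718542025828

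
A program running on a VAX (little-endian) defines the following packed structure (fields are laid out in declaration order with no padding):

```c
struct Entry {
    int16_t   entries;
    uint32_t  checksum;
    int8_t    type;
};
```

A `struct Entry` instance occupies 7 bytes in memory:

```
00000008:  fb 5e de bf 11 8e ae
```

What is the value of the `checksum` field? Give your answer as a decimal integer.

2383527902

`checksum` follows `entries` (2 bytes), so it starts at byte offset 2 and occupies 4 bytes.
Bytes at offsets 2..5: DE BF 11 8E.
In little-endian order the low byte comes first in memory.
Reassemble most-significant byte first: 8E 11 BF DE → 0x8E11BFDE.
0x8E11BFDE = 2383527902.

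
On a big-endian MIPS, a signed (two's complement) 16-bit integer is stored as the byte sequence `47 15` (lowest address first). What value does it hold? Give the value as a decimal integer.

Big-endian: lowest address holds the most-significant byte.
The bytes are already most-significant first: 0x4715.
0x4715 = 18197.

18197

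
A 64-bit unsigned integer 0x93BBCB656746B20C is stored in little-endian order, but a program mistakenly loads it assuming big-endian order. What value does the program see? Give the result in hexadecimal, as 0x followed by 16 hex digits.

0x0CB2466765CBBB93

Stored little-endian, the bytes at ascending addresses are 0C B2 46 67 65 CB BB 93.
Read back as big-endian, the last byte is least significant, giving 0x0CB2466765CBBB93.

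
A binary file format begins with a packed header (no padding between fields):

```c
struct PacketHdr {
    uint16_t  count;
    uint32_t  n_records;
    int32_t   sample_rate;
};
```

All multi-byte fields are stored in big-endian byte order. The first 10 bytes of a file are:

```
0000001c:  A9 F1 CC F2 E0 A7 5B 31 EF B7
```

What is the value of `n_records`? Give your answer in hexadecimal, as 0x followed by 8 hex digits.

0xCCF2E0A7

`n_records` follows `count` (2 bytes), so it starts at byte offset 2 and occupies 4 bytes.
Bytes at offsets 2..5: CC F2 E0 A7.
Big-endian stores the most-significant byte at the lowest address.
The bytes are already most-significant first: 0xCCF2E0A7.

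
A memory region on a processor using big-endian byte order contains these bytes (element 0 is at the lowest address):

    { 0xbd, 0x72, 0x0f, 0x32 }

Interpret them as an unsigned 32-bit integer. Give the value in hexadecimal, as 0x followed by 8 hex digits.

0xBD720F32

In big-endian order the high byte comes first in memory.
The bytes are already most-significant first: 0xBD720F32.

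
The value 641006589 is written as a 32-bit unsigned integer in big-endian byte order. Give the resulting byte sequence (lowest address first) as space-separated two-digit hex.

641006589 in hexadecimal, padded to 32 bits, is 0x2634FBFD.
Split into bytes (most-significant first): 26 34 FB FD.
Big-endian stores the most-significant byte at the lowest address.
So the memory order matches the most-significant-first order: 26 34 FB FD.

26 34 FB FD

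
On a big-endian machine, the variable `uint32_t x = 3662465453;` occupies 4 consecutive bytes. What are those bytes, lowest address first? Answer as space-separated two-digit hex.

3662465453 in hexadecimal, padded to 32 bits, is 0xDA4CC9AD.
Split into bytes (most-significant first): DA 4C C9 AD.
In big-endian order the high byte comes first in memory.
So the memory order matches the most-significant-first order: DA 4C C9 AD.

DA 4C C9 AD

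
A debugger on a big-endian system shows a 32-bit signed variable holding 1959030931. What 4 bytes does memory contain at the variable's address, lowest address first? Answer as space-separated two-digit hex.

74 C4 70 93

1959030931 in hexadecimal, padded to 32 bits, is 0x74C47093.
Split into bytes (most-significant first): 74 C4 70 93.
Big-endian stores the most-significant byte at the lowest address.
So the memory order matches the most-significant-first order: 74 C4 70 93.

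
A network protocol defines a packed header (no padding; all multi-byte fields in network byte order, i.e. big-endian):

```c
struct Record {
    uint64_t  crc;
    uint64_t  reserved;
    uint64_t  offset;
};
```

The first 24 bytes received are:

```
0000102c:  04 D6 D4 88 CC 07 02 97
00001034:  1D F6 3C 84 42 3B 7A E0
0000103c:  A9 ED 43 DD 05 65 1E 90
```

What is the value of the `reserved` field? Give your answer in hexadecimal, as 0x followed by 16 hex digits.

0x1DF63C84423B7AE0

`reserved` follows `crc` (8 bytes), so it starts at byte offset 8 and occupies 8 bytes.
Bytes at offsets 8..15: 1D F6 3C 84 42 3B 7A E0.
In big-endian order the high byte comes first in memory.
The bytes are already most-significant first: 0x1DF63C84423B7AE0.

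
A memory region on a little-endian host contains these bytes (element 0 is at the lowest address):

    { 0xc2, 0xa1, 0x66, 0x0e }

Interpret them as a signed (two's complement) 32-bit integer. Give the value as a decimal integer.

241607106

In little-endian order the low byte comes first in memory.
Reassemble most-significant byte first: 0E 66 A1 C2 → 0x0E66A1C2.
0x0E66A1C2 = 241607106.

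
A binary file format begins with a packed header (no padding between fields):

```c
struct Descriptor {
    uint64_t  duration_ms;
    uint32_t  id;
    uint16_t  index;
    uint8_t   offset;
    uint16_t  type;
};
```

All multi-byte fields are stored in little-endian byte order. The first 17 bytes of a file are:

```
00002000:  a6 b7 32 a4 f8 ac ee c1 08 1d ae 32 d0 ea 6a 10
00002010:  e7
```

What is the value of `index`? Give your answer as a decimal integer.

60112

`index` follows `duration_ms` (8 B), `id` (4 B), so it starts at offset 8 + 4 = 12 and occupies 2 bytes.
Bytes at offsets 12..13: D0 EA.
In little-endian order the low byte comes first in memory.
Reassemble most-significant byte first: EA D0 → 0xEAD0.
0xEAD0 = 60112.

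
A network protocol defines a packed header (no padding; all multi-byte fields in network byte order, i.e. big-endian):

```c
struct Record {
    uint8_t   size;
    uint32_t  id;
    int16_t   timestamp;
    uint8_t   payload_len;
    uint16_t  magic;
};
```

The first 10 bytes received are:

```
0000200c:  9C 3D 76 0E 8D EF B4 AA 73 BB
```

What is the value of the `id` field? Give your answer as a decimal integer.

`id` follows `size` (1 byte), so it starts at byte offset 1 and occupies 4 bytes.
Bytes at offsets 1..4: 3D 76 0E 8D.
Big-endian stores the most-significant byte at the lowest address.
The bytes are already most-significant first: 0x3D760E8D.
0x3D760E8D = 1031147149.

1031147149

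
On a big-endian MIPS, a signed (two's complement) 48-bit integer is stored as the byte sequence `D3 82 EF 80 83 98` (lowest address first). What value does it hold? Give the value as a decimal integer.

-48915659324520

Big-endian stores the most-significant byte at the lowest address.
The bytes are already most-significant first: 0xD382EF808398.
Top bit is set, so as a signed 48-bit value this is 0xD382EF808398 − 2^48 = -48915659324520.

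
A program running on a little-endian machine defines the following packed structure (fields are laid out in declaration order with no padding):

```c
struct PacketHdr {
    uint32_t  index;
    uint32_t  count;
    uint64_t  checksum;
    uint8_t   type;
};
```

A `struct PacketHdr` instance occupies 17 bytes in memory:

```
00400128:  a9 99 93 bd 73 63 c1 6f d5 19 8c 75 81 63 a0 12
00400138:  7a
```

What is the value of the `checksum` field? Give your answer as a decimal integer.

`checksum` follows `index` (4 B), `count` (4 B), so it starts at offset 4 + 4 = 8 and occupies 8 bytes.
Bytes at offsets 8..15: D5 19 8C 75 81 63 A0 12.
In little-endian order the low byte comes first in memory.
Reassemble most-significant byte first: 12 A0 63 81 75 8C 19 D5 → 0x12A06381758C19D5.
0x12A06381758C19D5 = 1342182096630454741.

1342182096630454741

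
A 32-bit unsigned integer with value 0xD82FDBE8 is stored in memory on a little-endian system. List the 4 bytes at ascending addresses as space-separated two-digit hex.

Split into bytes (most-significant first): D8 2F DB E8.
Little-endian: lowest address holds the least-significant byte.
So at ascending addresses the bytes are E8 DB 2F D8.

E8 DB 2F D8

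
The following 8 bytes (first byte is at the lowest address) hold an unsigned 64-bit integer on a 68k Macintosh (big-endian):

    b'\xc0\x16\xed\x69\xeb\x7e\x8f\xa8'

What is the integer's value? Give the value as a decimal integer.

Big-endian stores the most-significant byte at the lowest address.
The bytes are already most-significant first: 0xC016ED69EB7E8FA8.
0xC016ED69EB7E8FA8 = 13841511543948087208.

13841511543948087208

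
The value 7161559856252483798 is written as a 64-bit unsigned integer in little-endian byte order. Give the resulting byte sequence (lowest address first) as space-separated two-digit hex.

7161559856252483798 in hexadecimal, padded to 64 bits, is 0x6362F8BEE5A078D6.
Split into bytes (most-significant first): 63 62 F8 BE E5 A0 78 D6.
Little-endian stores the least-significant byte at the lowest address.
So at ascending addresses the bytes are D6 78 A0 E5 BE F8 62 63.

D6 78 A0 E5 BE F8 62 63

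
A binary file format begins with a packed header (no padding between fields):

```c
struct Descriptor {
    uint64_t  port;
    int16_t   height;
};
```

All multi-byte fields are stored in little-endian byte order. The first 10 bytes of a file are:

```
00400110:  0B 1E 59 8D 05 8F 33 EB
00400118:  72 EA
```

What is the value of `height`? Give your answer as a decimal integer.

-5518

`height` follows `port` (8 bytes), so it starts at byte offset 8 and occupies 2 bytes.
Bytes at offsets 8..9: 72 EA.
Little-endian stores the least-significant byte at the lowest address.
Reassemble most-significant byte first: EA 72 → 0xEA72.
Top bit is set, so as a signed 16-bit value this is 0xEA72 − 2^16 = -5518.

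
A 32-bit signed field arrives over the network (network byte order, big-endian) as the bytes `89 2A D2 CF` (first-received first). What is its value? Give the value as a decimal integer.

-1993682225

Big-endian stores the most-significant byte at the lowest address.
The bytes are already most-significant first: 0x892AD2CF.
Top bit is set, so as a signed 32-bit value this is 0x892AD2CF − 2^32 = -1993682225.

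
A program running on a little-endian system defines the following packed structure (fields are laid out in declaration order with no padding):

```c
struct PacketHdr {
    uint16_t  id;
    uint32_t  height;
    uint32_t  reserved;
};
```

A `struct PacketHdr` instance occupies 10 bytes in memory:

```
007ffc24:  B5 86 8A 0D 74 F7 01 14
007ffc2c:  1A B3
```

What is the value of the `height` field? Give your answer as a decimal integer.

`height` follows `id` (2 bytes), so it starts at byte offset 2 and occupies 4 bytes.
Bytes at offsets 2..5: 8A 0D 74 F7.
Little-endian: lowest address holds the least-significant byte.
Reassemble most-significant byte first: F7 74 0D 8A → 0xF7740D8A.
0xF7740D8A = 4151577994.

4151577994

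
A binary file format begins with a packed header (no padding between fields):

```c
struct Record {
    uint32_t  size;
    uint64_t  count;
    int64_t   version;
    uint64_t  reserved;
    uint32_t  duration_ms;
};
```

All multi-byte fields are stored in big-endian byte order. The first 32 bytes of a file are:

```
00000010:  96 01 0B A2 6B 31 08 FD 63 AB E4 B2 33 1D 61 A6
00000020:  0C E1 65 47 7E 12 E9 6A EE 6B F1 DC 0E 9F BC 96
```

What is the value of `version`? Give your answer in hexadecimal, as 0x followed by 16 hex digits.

0x331D61A60CE16547

`version` follows `size` (4 B), `count` (8 B), so it starts at offset 4 + 8 = 12 and occupies 8 bytes.
Bytes at offsets 12..19: 33 1D 61 A6 0C E1 65 47.
Big-endian stores the most-significant byte at the lowest address.
The bytes are already most-significant first: 0x331D61A60CE16547.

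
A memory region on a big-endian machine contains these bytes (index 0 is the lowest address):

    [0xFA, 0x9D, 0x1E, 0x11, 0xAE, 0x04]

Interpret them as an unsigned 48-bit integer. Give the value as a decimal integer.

In big-endian order the high byte comes first in memory.
The bytes are already most-significant first: 0xFA9D1E11AE04.
0xFA9D1E11AE04 = 275552721284612.

275552721284612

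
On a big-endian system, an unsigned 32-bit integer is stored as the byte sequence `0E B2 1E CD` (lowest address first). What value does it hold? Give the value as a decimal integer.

In big-endian order the high byte comes first in memory.
The bytes are already most-significant first: 0x0EB21ECD.
0x0EB21ECD = 246554317.

246554317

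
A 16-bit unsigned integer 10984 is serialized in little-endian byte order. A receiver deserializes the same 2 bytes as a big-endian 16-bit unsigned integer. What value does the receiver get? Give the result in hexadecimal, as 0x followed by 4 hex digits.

10984 in 16-bit hexadecimal is 0x2AE8.
Stored little-endian, the bytes at ascending addresses are E8 2A.
Read back as big-endian, the last byte is least significant, giving 0xE82A.

0xE82A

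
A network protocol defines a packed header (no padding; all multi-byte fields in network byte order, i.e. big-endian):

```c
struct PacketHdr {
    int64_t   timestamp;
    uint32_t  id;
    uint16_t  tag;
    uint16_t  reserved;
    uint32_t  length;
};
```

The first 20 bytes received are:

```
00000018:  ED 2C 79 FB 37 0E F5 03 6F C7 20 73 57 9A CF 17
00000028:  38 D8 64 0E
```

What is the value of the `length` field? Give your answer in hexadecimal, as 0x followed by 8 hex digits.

0x38D8640E

`length` follows `timestamp` (8 B), `id` (4 B), `tag` (2 B), `reserved` (2 B), so it starts at offset 8 + 4 + 2 + 2 = 16 and occupies 4 bytes.
Bytes at offsets 16..19: 38 D8 64 0E.
In big-endian order the high byte comes first in memory.
The bytes are already most-significant first: 0x38D8640E.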